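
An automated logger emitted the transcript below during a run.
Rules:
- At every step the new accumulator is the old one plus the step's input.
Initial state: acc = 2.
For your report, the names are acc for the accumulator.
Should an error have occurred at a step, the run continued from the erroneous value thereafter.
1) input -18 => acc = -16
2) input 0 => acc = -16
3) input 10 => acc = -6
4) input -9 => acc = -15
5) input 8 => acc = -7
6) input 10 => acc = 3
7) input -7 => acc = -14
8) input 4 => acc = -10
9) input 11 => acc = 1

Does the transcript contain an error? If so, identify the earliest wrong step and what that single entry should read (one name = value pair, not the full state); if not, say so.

step 7, acc = -4

step 1: acc = 2 + -18 = -16 -> verified
step 2: acc = -16 + 0 = -16 -> agrees with the transcript
step 3: acc = -16 + 10 = -6 -> in agreement
step 4: acc = -6 + -9 = -15 -> exactly as logged
step 5: acc = -15 + 8 = -7 -> no discrepancy
step 6: acc = -7 + 10 = 3 -> same as recorded
step 7: acc = 3 + -7 = -4 -> this is not what the transcript shows
So the first discrepancy is step 7, where the right value is acc = -4.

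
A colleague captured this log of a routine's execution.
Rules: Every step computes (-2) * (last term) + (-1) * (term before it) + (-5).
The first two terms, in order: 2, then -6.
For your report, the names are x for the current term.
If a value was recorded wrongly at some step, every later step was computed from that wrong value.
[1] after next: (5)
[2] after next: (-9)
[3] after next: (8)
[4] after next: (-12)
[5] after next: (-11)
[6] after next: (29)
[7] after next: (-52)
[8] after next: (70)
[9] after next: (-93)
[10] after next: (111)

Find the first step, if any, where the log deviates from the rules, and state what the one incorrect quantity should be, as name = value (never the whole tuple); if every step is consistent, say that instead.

Recomputing the run from the initial state:
step 1: x = 5
step 2: x = -9
step 3: x = 8
step 4: x = -12
step 5: x = 11
step 6: x = -15
step 7: x = 14
step 8: x = -18
step 9: x = 17
step 10: x = -21
The first disagreement with the log is at step 5, where the value should be x = 11.

step 5, x = 11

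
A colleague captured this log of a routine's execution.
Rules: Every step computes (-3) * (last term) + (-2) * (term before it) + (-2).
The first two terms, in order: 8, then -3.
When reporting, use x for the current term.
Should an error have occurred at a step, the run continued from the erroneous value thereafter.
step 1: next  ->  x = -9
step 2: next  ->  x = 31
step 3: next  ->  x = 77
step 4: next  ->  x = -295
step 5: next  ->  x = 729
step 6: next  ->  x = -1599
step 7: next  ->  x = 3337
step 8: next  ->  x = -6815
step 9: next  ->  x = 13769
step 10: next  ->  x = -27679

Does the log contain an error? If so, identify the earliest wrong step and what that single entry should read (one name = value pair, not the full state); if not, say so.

step 1: x = -3*(-3) + (-2)*(8) + (-2) = -9 -> consistent with the log
step 2: x = -3*(-9) + (-2)*(-3) + (-2) = 31 -> verified
step 3: x = -3*(31) + (-2)*(-9) + (-2) = -77 -> a discrepancy with the log
That makes step 3 the first incorrect line — x = -77 is what it should show.

step 3, x = -77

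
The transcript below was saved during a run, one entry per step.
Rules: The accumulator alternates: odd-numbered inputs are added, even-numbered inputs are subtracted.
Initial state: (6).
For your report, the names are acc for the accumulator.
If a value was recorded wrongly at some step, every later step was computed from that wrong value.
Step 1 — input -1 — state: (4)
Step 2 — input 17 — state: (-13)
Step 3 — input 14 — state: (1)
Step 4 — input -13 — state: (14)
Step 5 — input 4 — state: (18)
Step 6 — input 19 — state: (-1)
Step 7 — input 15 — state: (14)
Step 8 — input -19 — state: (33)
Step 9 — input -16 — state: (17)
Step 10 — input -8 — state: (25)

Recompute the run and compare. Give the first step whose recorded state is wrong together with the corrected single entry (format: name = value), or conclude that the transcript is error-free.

Recomputing the run from the initial state:
step 1: acc = 5
step 2: acc = -12
step 3: acc = 2
step 4: acc = 15
step 5: acc = 19
step 6: acc = 0
step 7: acc = 15
step 8: acc = 34
step 9: acc = 18
step 10: acc = 26
The first disagreement with the transcript is at step 1, where the value should be acc = 5.

step 1, acc = 5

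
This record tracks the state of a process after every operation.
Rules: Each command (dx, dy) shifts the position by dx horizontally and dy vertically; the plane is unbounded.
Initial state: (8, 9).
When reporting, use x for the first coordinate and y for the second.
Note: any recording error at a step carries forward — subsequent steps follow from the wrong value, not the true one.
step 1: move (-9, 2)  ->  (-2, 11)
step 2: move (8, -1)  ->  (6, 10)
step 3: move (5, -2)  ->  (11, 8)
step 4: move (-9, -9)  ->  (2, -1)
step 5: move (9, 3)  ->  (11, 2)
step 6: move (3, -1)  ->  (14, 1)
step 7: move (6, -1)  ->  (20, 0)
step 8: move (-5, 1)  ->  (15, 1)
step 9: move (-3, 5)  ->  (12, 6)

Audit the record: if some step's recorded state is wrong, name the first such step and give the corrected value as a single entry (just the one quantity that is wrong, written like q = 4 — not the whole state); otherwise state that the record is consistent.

1. x = 8 + (-9) = -1, y = 9 + (2) = 11 (the record disagrees here)
First incorrect step: 1; the correct value is x = -1.

step 1, x = -1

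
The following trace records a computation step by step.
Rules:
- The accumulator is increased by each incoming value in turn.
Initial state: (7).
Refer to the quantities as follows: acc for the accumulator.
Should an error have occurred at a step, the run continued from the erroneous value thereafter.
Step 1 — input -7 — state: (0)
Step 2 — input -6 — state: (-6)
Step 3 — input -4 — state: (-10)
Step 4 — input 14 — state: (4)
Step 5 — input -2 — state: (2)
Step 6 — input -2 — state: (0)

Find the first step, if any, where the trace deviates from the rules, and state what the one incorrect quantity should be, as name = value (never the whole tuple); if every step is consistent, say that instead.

Step 1: acc = 7 + -7 = 0 — no discrepancy.
Step 2: acc = 0 + -6 = -6 — confirmed correct.
Step 3: acc = -6 + -4 = -10 — consistent with the trace.
Step 4: acc = -10 + 14 = 4 — matches.
Step 5: acc = 4 + -2 = 2 — same as recorded.
Step 6: acc = 2 + -2 = 0 — same as recorded.
No step deviates from the rules.

no error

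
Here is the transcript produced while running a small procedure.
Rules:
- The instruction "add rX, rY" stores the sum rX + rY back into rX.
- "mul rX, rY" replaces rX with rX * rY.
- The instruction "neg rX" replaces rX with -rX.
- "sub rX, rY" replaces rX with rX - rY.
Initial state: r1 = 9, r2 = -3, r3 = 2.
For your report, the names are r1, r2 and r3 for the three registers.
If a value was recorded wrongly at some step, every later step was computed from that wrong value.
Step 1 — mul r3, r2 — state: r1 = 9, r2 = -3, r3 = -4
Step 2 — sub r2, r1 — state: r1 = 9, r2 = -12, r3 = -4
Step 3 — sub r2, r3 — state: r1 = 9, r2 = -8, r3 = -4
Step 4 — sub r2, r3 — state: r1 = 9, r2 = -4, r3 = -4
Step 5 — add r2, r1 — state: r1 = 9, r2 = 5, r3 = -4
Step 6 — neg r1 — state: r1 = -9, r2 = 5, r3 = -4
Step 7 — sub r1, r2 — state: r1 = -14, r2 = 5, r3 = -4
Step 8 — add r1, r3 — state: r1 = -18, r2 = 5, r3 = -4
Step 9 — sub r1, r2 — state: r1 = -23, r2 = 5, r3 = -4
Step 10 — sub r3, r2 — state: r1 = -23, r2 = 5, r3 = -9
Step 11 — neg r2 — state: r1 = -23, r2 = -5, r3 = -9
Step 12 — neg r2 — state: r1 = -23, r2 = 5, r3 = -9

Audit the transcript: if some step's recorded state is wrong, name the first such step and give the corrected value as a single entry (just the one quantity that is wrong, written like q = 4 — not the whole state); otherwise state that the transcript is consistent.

Step 1: r3 = 2 * -3 = -6 — the transcript has a different value.
Step 1 is the first one off; corrected, r3 = -6.

step 1, r3 = -6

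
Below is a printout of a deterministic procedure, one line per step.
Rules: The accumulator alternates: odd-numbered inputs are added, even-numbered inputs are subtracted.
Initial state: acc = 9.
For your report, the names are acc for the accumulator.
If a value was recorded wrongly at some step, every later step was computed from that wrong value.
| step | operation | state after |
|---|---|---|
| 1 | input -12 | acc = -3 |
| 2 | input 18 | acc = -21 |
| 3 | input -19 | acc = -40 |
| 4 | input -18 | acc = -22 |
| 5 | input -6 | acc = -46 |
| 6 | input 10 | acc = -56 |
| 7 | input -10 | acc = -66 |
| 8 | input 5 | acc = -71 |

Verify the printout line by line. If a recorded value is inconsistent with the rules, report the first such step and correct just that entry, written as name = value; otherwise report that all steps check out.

1. acc = 9 + -12 = -3 (verified)
2. acc = -3 - 18 = -21 (confirmed correct)
3. acc = -21 + -19 = -40 (verified)
4. acc = -40 - -18 = -22 (checks out)
5. acc = -22 + -6 = -28 (the printout has a different value)
The audit stops at step 5: the recorded entry is wrong and should be acc = -28.

step 5, acc = -28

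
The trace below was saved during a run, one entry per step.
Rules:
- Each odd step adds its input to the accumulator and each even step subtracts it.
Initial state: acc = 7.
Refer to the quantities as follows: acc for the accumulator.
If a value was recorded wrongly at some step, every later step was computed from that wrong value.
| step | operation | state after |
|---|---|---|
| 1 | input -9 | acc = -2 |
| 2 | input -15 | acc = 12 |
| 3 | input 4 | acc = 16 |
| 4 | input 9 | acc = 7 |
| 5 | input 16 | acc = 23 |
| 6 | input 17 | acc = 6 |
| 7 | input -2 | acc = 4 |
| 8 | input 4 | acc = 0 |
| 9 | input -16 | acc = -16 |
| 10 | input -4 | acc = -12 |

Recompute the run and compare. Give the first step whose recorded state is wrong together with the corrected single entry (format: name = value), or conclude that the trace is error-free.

1. acc = 7 + -9 = -2 (agrees with the trace)
2. acc = -2 - -15 = 13 (the trace disagrees here)
First deviation found at step 2; the corrected entry is acc = 13.

step 2, acc = 13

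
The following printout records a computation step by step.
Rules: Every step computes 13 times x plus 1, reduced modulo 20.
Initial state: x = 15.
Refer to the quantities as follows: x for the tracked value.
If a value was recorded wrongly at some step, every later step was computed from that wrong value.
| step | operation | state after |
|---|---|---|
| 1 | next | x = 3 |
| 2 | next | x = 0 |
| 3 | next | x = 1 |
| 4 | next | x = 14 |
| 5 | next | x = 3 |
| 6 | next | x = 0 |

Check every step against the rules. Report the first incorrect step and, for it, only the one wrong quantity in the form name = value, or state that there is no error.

Recomputing the run from the initial state:
step 1: x = 16
step 2: x = 9
step 3: x = 18
step 4: x = 15
step 5: x = 16
step 6: x = 9
The first disagreement with the printout is at step 1, where the value should be x = 16.

step 1, x = 16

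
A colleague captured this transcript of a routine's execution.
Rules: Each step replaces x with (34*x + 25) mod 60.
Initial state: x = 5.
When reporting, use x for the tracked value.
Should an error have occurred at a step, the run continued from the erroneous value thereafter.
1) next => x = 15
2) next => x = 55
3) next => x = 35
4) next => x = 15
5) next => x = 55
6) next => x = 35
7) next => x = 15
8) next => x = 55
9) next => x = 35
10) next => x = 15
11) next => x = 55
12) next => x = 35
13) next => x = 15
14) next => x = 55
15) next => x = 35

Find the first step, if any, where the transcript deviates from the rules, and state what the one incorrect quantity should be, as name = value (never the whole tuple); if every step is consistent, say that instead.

no error

step 1: x = (34*5 + 25) mod 60 = 15 -> same as recorded
step 2: x = (34*15 + 25) mod 60 = 55 -> matches
step 3: x = (34*55 + 25) mod 60 = 35 -> verified
step 4: x = (34*35 + 25) mod 60 = 15 -> in agreement
step 5: x = (34*15 + 25) mod 60 = 55 -> exactly as logged
step 6: x = (34*55 + 25) mod 60 = 35 -> verified
step 7: x = (34*35 + 25) mod 60 = 15 -> consistent with the transcript
step 8: x = (34*15 + 25) mod 60 = 55 -> same as recorded
step 9: x = (34*55 + 25) mod 60 = 35 -> same as recorded
step 10: x = (34*35 + 25) mod 60 = 15 -> matches
step 11: x = (34*15 + 25) mod 60 = 55 -> agrees with the transcript
step 12: x = (34*55 + 25) mod 60 = 35 -> confirmed correct
step 13: x = (34*35 + 25) mod 60 = 15 -> exactly as logged
step 14: x = (34*15 + 25) mod 60 = 55 -> matches
step 15: x = (34*55 + 25) mod 60 = 35 -> matches
Each recorded entry agrees with the recomputation.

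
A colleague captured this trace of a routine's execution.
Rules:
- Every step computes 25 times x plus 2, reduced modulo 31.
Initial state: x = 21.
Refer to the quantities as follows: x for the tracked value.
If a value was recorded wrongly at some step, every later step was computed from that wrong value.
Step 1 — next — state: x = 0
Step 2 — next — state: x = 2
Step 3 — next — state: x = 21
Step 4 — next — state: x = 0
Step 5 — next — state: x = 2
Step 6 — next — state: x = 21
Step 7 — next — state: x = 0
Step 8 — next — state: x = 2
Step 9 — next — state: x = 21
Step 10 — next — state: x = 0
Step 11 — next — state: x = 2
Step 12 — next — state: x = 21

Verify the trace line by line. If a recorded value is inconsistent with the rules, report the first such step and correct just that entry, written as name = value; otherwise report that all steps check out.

Step 1: x = (25*21 + 2) mod 31 = 0 — checks out.
Step 2: x = (25*0 + 2) mod 31 = 2 — no discrepancy.
Step 3: x = (25*2 + 2) mod 31 = 21 — verified.
Step 4: x = (25*21 + 2) mod 31 = 0 — in agreement.
Step 5: x = (25*0 + 2) mod 31 = 2 — checks out.
Step 6: x = (25*2 + 2) mod 31 = 21 — in agreement.
Step 7: x = (25*21 + 2) mod 31 = 0 — in agreement.
Step 8: x = (25*0 + 2) mod 31 = 2 — exactly as logged.
Step 9: x = (25*2 + 2) mod 31 = 21 — confirmed correct.
Step 10: x = (25*21 + 2) mod 31 = 0 — matches.
Step 11: x = (25*0 + 2) mod 31 = 2 — verified.
Step 12: x = (25*2 + 2) mod 31 = 21 — in agreement.
All steps check out; nothing to correct.

no error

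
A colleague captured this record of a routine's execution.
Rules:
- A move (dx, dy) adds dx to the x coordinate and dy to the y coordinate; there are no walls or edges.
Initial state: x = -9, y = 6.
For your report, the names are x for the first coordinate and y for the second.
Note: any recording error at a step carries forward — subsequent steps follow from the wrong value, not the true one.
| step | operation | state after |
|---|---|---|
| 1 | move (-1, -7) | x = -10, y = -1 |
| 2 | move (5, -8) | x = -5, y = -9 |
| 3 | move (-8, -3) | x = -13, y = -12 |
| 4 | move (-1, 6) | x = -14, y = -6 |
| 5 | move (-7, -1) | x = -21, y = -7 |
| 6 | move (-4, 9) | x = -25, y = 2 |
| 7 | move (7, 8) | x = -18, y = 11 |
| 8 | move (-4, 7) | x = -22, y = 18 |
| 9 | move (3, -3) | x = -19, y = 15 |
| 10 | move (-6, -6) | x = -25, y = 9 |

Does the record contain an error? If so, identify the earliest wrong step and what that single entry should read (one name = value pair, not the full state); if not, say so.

Step 1: x = -9 + (-1) = -10, y = 6 + (-7) = -1 — matches.
Step 2: x = -10 + (5) = -5, y = -1 + (-8) = -9 — checks out.
Step 3: x = -5 + (-8) = -13, y = -9 + (-3) = -12 — matches.
Step 4: x = -13 + (-1) = -14, y = -12 + (6) = -6 — confirmed correct.
Step 5: x = -14 + (-7) = -21, y = -6 + (-1) = -7 — in agreement.
Step 6: x = -21 + (-4) = -25, y = -7 + (9) = 2 — consistent with the record.
Step 7: x = -25 + (7) = -18, y = 2 + (8) = 10 — the record disagrees here.
Conclusion: step 7 carries the first error; the entry should be y = 10.

step 7, y = 10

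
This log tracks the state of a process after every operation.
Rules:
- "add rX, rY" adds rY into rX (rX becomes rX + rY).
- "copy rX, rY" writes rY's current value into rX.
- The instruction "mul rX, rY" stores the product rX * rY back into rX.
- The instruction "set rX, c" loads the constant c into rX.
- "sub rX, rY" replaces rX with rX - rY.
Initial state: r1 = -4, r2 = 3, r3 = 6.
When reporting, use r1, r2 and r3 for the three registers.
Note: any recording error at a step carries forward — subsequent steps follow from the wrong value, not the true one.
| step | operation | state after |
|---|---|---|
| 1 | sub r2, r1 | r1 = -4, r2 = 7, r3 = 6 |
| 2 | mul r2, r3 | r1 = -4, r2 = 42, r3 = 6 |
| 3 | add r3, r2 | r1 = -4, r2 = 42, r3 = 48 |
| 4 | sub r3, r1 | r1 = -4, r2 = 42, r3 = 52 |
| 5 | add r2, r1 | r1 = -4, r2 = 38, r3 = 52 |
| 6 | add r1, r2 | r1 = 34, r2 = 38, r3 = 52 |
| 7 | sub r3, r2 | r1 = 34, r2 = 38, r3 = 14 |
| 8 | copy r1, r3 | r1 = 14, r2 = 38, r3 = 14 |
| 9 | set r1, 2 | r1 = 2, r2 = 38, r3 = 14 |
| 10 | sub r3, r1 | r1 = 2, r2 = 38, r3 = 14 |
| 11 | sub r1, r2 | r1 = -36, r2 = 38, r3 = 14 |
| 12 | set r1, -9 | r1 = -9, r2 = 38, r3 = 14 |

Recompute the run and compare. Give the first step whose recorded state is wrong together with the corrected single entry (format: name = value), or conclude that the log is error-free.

Recomputing the run from the initial state:
step 1: r1 = -4, r2 = 7, r3 = 6
step 2: r1 = -4, r2 = 42, r3 = 6
step 3: r1 = -4, r2 = 42, r3 = 48
step 4: r1 = -4, r2 = 42, r3 = 52
step 5: r1 = -4, r2 = 38, r3 = 52
step 6: r1 = 34, r2 = 38, r3 = 52
step 7: r1 = 34, r2 = 38, r3 = 14
step 8: r1 = 14, r2 = 38, r3 = 14
step 9: r1 = 2, r2 = 38, r3 = 14
step 10: r1 = 2, r2 = 38, r3 = 12
step 11: r1 = -36, r2 = 38, r3 = 12
step 12: r1 = -9, r2 = 38, r3 = 12
The first disagreement with the log is at step 10, where the value should be r3 = 12.

step 10, r3 = 12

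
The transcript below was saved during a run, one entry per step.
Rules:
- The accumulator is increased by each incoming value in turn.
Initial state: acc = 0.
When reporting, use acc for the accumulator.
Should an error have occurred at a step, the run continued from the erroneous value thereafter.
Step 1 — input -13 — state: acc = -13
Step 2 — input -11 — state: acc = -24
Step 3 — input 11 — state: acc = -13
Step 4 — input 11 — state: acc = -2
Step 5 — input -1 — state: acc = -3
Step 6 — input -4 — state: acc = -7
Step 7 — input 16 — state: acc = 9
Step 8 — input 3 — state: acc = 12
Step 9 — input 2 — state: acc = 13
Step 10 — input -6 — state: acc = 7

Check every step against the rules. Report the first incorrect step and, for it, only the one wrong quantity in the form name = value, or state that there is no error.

step 9, acc = 14

1. acc = 0 + -13 = -13 (same as recorded)
2. acc = -13 + -11 = -24 (matches)
3. acc = -24 + 11 = -13 (consistent with the transcript)
4. acc = -13 + 11 = -2 (no discrepancy)
5. acc = -2 + -1 = -3 (no discrepancy)
6. acc = -3 + -4 = -7 (matches)
7. acc = -7 + 16 = 9 (matches)
8. acc = 9 + 3 = 12 (exactly as logged)
9. acc = 12 + 2 = 14 (not what was recorded)
First incorrect step: 9; the correct value is acc = 14.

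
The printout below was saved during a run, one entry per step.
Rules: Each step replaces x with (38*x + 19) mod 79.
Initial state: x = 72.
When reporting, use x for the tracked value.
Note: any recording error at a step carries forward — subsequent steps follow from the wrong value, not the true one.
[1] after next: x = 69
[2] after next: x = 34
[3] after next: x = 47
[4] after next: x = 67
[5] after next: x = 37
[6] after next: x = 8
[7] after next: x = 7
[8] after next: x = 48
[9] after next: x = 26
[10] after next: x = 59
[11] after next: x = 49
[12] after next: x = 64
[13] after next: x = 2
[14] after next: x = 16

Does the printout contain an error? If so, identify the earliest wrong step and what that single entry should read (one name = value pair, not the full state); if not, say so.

step 6, x = 3

step 1: x = (38*72 + 19) mod 79 = 69 -> agrees with the printout
step 2: x = (38*69 + 19) mod 79 = 34 -> confirmed correct
step 3: x = (38*34 + 19) mod 79 = 47 -> no discrepancy
step 4: x = (38*47 + 19) mod 79 = 67 -> confirmed correct
step 5: x = (38*67 + 19) mod 79 = 37 -> exactly as logged
step 6: x = (38*37 + 19) mod 79 = 3 -> a discrepancy with the printout
So the first discrepancy is step 6, where the right value is x = 3.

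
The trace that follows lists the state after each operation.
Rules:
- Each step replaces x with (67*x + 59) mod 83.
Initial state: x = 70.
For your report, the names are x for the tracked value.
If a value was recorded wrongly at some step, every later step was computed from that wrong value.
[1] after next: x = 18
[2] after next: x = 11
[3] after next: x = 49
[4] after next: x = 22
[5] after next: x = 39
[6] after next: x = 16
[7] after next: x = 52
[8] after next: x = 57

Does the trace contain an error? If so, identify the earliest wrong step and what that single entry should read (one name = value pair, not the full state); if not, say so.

step 2, x = 20

Step 1: x = (67*70 + 59) mod 83 = 18 — verified.
Step 2: x = (67*18 + 59) mod 83 = 20 — the trace disagrees here.
Step 2 is the first one off; corrected, x = 20.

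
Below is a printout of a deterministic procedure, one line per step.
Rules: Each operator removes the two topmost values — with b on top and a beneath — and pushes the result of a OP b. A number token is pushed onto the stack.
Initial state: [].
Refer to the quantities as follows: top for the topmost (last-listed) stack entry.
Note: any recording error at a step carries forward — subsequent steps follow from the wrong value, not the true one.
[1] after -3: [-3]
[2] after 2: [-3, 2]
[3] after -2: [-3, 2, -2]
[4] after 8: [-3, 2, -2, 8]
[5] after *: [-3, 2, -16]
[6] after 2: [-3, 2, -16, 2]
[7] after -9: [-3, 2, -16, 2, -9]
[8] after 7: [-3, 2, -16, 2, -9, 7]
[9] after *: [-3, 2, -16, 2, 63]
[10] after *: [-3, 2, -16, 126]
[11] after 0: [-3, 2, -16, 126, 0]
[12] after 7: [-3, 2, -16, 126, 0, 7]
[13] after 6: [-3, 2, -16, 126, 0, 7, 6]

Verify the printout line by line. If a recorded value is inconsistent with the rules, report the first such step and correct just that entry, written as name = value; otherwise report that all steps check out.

step 9, top = -63

Step 1: push -3: top = -3 — confirmed correct.
Step 2: push 2: top = 2 — matches.
Step 3: push -2: top = -2 — same as recorded.
Step 4: push 8: top = 8 — in agreement.
Step 5: -2 * 8 = -16 — no discrepancy.
Step 6: push 2: top = 2 — in agreement.
Step 7: push -9: top = -9 — no discrepancy.
Step 8: push 7: top = 7 — confirmed correct.
Step 9: -9 * 7 = -63 — the entry is off here.
First incorrect step: 9; the correct value is top = -63.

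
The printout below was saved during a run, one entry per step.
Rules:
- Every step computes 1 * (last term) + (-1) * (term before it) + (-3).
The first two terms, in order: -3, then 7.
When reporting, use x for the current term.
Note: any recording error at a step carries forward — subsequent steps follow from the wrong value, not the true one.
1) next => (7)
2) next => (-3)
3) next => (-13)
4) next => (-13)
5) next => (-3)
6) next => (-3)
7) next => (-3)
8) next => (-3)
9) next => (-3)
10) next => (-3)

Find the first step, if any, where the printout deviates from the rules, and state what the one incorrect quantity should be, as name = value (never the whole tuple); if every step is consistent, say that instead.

step 6, x = 7

Step 1: x = 1*(7) + (-1)*(-3) + (-3) = 7 — checks out.
Step 2: x = 1*(7) + (-1)*(7) + (-3) = -3 — matches.
Step 3: x = 1*(-3) + (-1)*(7) + (-3) = -13 — verified.
Step 4: x = 1*(-13) + (-1)*(-3) + (-3) = -13 — exactly as logged.
Step 5: x = 1*(-13) + (-1)*(-13) + (-3) = -3 — verified.
Step 6: x = 1*(-3) + (-1)*(-13) + (-3) = 7 — a discrepancy with the printout.
The earliest wrong entry is at step 6: it should read x = 7.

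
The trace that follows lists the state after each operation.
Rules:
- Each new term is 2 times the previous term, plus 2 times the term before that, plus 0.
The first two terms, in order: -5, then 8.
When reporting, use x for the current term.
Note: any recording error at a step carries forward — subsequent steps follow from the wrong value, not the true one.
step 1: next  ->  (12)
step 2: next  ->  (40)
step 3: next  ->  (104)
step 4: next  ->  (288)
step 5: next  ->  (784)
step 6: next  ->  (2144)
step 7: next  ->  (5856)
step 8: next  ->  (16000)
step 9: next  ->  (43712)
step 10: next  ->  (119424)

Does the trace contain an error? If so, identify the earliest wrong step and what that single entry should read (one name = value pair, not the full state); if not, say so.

step 1, x = 6

Step 1: x = 2*(8) + (2)*(-5) + (0) = 6 — a discrepancy with the trace.
So the first discrepancy is step 1, where the right value is x = 6.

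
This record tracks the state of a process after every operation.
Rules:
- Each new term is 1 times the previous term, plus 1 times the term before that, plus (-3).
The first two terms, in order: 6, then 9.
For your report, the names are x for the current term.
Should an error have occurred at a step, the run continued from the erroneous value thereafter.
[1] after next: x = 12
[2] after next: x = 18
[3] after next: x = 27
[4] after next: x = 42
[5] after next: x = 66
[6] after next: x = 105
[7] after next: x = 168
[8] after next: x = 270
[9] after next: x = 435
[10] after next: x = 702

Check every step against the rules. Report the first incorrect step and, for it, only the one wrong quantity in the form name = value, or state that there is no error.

Recomputing the run from the initial state:
step 1: x = 12
step 2: x = 18
step 3: x = 27
step 4: x = 42
step 5: x = 66
step 6: x = 105
step 7: x = 168
step 8: x = 270
step 9: x = 435
step 10: x = 702
This matches the record at every step.

no error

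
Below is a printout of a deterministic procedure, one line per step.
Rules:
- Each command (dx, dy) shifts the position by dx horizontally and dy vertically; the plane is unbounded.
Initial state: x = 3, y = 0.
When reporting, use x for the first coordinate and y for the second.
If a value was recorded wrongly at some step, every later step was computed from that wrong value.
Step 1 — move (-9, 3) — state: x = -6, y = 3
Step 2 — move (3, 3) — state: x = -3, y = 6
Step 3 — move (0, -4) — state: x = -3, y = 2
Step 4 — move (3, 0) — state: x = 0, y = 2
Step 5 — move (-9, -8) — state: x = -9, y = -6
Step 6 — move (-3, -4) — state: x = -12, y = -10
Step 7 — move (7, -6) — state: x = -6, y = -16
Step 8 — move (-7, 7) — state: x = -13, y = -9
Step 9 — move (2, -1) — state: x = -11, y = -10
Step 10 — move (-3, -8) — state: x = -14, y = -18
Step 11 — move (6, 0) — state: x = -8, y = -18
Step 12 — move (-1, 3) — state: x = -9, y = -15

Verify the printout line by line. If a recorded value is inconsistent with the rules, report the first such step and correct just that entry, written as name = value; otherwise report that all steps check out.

step 7, x = -5

step 1: x = 3 + (-9) = -6, y = 0 + (3) = 3 -> confirmed correct
step 2: x = -6 + (3) = -3, y = 3 + (3) = 6 -> verified
step 3: x = -3 + (0) = -3, y = 6 + (-4) = 2 -> same as recorded
step 4: x = -3 + (3) = 0, y = 2 + (0) = 2 -> in agreement
step 5: x = 0 + (-9) = -9, y = 2 + (-8) = -6 -> confirmed correct
step 6: x = -9 + (-3) = -12, y = -6 + (-4) = -10 -> verified
step 7: x = -12 + (7) = -5, y = -10 + (-6) = -16 -> the printout has a different value
First incorrect step: 7; the correct value is x = -5.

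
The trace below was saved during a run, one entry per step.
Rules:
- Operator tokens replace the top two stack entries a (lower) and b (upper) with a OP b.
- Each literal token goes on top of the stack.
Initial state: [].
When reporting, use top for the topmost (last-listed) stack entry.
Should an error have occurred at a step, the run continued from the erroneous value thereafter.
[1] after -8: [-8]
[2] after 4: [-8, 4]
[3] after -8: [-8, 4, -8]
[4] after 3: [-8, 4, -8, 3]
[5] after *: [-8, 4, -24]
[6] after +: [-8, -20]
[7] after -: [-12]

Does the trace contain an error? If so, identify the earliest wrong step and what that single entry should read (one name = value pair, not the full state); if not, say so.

1. push -8: top = -8 (matches)
2. push 4: top = 4 (checks out)
3. push -8: top = -8 (same as recorded)
4. push 3: top = 3 (agrees with the trace)
5. -8 * 3 = -24 (no discrepancy)
6. 4 + -24 = -20 (consistent with the trace)
7. -8 - -20 = 12 (the trace has a different value)
Conclusion: step 7 carries the first error; the entry should be top = 12.

step 7, top = 12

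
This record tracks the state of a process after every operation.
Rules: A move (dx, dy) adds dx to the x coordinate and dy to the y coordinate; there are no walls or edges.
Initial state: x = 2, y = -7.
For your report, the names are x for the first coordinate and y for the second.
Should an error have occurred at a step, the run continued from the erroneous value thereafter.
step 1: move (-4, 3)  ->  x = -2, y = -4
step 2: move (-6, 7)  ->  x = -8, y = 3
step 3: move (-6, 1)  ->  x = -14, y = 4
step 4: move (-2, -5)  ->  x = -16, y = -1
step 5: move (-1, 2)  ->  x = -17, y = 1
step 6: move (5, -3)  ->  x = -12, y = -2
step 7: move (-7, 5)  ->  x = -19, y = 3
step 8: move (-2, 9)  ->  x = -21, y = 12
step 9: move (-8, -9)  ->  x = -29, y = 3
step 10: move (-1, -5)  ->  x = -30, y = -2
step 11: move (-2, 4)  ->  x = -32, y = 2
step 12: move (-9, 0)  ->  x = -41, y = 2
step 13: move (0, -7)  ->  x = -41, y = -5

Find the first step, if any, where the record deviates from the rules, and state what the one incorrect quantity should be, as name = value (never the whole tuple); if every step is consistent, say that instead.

step 1: x = 2 + (-4) = -2, y = -7 + (3) = -4 -> checks out
step 2: x = -2 + (-6) = -8, y = -4 + (7) = 3 -> confirmed correct
step 3: x = -8 + (-6) = -14, y = 3 + (1) = 4 -> consistent with the record
step 4: x = -14 + (-2) = -16, y = 4 + (-5) = -1 -> confirmed correct
step 5: x = -16 + (-1) = -17, y = -1 + (2) = 1 -> matches
step 6: x = -17 + (5) = -12, y = 1 + (-3) = -2 -> agrees with the record
step 7: x = -12 + (-7) = -19, y = -2 + (5) = 3 -> same as recorded
step 8: x = -19 + (-2) = -21, y = 3 + (9) = 12 -> exactly as logged
step 9: x = -21 + (-8) = -29, y = 12 + (-9) = 3 -> in agreement
step 10: x = -29 + (-1) = -30, y = 3 + (-5) = -2 -> matches
step 11: x = -30 + (-2) = -32, y = -2 + (4) = 2 -> in agreement
step 12: x = -32 + (-9) = -41, y = 2 + (0) = 2 -> checks out
step 13: x = -41 + (0) = -41, y = 2 + (-7) = -5 -> verified
Each recorded entry agrees with the recomputation.

no error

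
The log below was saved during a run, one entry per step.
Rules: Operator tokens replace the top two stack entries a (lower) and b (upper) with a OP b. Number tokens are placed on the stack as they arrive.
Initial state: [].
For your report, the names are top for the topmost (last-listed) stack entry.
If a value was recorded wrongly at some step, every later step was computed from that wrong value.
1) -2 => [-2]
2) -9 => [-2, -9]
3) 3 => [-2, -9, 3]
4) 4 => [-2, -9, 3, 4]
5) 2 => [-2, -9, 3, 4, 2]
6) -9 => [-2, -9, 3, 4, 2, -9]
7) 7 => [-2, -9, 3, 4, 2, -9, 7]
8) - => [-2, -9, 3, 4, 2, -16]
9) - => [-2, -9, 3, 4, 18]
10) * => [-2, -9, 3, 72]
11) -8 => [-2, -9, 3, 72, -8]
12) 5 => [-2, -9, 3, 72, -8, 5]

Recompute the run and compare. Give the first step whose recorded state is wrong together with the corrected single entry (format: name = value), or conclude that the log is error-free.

step 1: push -2: top = -2 -> in agreement
step 2: push -9: top = -9 -> verified
step 3: push 3: top = 3 -> checks out
step 4: push 4: top = 4 -> agrees with the log
step 5: push 2: top = 2 -> matches
step 6: push -9: top = -9 -> matches
step 7: push 7: top = 7 -> same as recorded
step 8: -9 - 7 = -16 -> checks out
step 9: 2 - -16 = 18 -> consistent with the log
step 10: 4 * 18 = 72 -> agrees with the log
step 11: push -8: top = -8 -> checks out
step 12: push 5: top = 5 -> agrees with the log
The whole run recomputes cleanly — no discrepancies.

no error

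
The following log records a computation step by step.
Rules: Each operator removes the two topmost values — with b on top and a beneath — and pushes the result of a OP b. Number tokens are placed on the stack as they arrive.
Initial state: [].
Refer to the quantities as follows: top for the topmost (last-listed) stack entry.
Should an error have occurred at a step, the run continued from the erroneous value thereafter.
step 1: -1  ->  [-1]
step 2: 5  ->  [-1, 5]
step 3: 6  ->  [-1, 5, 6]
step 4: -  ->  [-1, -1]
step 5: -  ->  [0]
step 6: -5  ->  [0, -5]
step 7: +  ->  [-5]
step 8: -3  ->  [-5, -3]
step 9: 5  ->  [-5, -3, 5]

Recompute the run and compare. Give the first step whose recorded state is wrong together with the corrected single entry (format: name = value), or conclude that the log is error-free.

Recomputing the run from the initial state:
step 1: [-1]
step 2: [-1, 5]
step 3: [-1, 5, 6]
step 4: [-1, -1]
step 5: [0]
step 6: [0, -5]
step 7: [-5]
step 8: [-5, -3]
step 9: [-5, -3, 5]
This matches the log at every step.

no error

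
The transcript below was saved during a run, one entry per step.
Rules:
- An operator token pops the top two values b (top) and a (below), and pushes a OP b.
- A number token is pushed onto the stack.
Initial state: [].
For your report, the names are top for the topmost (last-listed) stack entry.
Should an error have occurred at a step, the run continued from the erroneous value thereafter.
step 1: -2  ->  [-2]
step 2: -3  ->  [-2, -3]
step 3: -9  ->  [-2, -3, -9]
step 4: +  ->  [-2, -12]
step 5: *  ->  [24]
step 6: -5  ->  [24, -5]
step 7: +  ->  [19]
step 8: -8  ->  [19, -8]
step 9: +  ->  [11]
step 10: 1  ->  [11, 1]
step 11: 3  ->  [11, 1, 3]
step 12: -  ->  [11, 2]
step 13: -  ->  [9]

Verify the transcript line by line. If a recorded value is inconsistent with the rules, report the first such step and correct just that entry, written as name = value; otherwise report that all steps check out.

1. push -2: top = -2 (matches)
2. push -3: top = -3 (matches)
3. push -9: top = -9 (verified)
4. -3 + -9 = -12 (exactly as logged)
5. -2 * -12 = 24 (no discrepancy)
6. push -5: top = -5 (verified)
7. 24 + -5 = 19 (agrees with the transcript)
8. push -8: top = -8 (same as recorded)
9. 19 + -8 = 11 (no discrepancy)
10. push 1: top = 1 (agrees with the transcript)
11. push 3: top = 3 (no discrepancy)
12. 1 - 3 = -2 (this is not what the transcript shows)
First deviation found at step 12; the corrected entry is top = -2.

step 12, top = -2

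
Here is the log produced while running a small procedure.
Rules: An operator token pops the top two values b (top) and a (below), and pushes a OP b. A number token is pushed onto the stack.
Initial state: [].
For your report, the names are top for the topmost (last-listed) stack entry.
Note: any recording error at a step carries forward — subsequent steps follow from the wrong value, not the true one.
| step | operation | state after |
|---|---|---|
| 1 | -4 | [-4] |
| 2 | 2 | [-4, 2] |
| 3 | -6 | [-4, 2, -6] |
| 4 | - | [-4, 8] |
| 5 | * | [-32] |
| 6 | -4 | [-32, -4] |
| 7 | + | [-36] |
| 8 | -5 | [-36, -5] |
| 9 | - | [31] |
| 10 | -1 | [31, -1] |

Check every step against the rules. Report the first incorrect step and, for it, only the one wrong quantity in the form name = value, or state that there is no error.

step 9, top = -31

Step 1: push -4: top = -4 — verified.
Step 2: push 2: top = 2 — matches.
Step 3: push -6: top = -6 — verified.
Step 4: 2 - -6 = 8 — matches.
Step 5: -4 * 8 = -32 — matches.
Step 6: push -4: top = -4 — verified.
Step 7: -32 + -4 = -36 — verified.
Step 8: push -5: top = -5 — confirmed correct.
Step 9: -36 - -5 = -31 — the entry is off here.
So the first discrepancy is step 9, where the right value is top = -31.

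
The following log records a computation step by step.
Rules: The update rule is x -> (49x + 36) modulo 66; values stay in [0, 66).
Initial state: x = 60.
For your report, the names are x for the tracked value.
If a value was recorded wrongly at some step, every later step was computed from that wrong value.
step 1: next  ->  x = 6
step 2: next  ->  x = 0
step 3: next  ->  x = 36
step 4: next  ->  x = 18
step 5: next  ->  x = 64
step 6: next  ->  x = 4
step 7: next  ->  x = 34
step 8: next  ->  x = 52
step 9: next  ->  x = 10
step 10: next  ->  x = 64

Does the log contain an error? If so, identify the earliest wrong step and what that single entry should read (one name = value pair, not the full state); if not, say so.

step 5, x = 60

Step 1: x = (49*60 + 36) mod 66 = 6 — agrees with the log.
Step 2: x = (49*6 + 36) mod 66 = 0 — agrees with the log.
Step 3: x = (49*0 + 36) mod 66 = 36 — no discrepancy.
Step 4: x = (49*36 + 36) mod 66 = 18 — no discrepancy.
Step 5: x = (49*18 + 36) mod 66 = 60 — not what was recorded.
Step 5 is the first one off; corrected, x = 60.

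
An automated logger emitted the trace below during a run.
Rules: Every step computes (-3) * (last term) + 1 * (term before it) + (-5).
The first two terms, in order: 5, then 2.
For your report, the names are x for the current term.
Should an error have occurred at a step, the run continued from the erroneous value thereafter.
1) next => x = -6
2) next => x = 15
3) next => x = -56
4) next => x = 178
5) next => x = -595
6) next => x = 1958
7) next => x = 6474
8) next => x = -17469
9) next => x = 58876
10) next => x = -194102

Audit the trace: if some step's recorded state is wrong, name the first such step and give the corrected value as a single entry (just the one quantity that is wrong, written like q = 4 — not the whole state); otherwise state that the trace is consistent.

step 7, x = -6474

Recomputing the run from the initial state:
step 1: x = -6
step 2: x = 15
step 3: x = -56
step 4: x = 178
step 5: x = -595
step 6: x = 1958
step 7: x = -6474
step 8: x = 21375
step 9: x = -70604
step 10: x = 233182
The first disagreement with the trace is at step 7, where the value should be x = -6474.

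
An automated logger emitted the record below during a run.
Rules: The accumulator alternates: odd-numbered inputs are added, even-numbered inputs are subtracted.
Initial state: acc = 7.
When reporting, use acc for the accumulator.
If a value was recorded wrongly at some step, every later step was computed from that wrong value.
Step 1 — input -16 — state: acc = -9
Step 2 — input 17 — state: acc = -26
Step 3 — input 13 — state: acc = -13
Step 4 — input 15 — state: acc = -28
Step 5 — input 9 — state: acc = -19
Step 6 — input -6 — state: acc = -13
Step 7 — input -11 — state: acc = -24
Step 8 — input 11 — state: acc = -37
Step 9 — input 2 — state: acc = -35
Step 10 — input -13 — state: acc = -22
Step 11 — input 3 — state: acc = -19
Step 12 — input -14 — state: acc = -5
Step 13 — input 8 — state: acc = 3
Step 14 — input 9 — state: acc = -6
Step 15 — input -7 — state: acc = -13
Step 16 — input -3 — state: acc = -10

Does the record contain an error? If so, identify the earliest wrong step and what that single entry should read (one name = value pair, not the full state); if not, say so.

step 8, acc = -35

1. acc = 7 + -16 = -9 (agrees with the record)
2. acc = -9 - 17 = -26 (checks out)
3. acc = -26 + 13 = -13 (verified)
4. acc = -13 - 15 = -28 (consistent with the record)
5. acc = -28 + 9 = -19 (no discrepancy)
6. acc = -19 - -6 = -13 (no discrepancy)
7. acc = -13 + -11 = -24 (no discrepancy)
8. acc = -24 - 11 = -35 (first mismatch against the record)
The audit stops at step 8: the recorded entry is wrong and should be acc = -35.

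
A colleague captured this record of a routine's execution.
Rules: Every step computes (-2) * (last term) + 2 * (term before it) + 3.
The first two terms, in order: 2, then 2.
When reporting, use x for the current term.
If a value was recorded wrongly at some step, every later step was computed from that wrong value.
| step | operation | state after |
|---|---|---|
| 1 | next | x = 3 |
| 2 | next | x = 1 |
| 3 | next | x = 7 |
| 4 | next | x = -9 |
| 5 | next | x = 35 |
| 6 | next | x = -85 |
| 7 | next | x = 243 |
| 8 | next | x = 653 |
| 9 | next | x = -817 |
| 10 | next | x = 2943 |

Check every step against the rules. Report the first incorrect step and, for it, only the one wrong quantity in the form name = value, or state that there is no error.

step 8, x = -653

Step 1: x = -2*(2) + (2)*(2) + (3) = 3 — verified.
Step 2: x = -2*(3) + (2)*(2) + (3) = 1 — same as recorded.
Step 3: x = -2*(1) + (2)*(3) + (3) = 7 — agrees with the record.
Step 4: x = -2*(7) + (2)*(1) + (3) = -9 — confirmed correct.
Step 5: x = -2*(-9) + (2)*(7) + (3) = 35 — same as recorded.
Step 6: x = -2*(35) + (2)*(-9) + (3) = -85 — verified.
Step 7: x = -2*(-85) + (2)*(35) + (3) = 243 — checks out.
Step 8: x = -2*(243) + (2)*(-85) + (3) = -653 — first mismatch against the record.
The earliest wrong entry is at step 8: it should read x = -653.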